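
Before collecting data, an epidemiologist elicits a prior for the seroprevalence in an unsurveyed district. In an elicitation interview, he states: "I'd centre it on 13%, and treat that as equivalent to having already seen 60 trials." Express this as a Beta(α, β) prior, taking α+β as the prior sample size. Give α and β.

Under the effective-sample-size interpretation, Beta(α, β) has prior mean α/(α+β) and prior sample size α+β.
So α+β = 60 and α/(α+β) = 0.13, giving α = 0.13·60 = 7.8 and β = 60 − 7.8 = 52.2.

α = 7.8, β = 52.2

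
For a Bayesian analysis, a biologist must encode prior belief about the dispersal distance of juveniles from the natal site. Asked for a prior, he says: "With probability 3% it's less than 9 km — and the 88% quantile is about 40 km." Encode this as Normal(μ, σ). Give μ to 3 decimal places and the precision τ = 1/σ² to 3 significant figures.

μ = 28.080, τ = 0.00972

The p-quantile of Normal(μ,σ) is μ + z_p·σ, with z_{0.03} = -1.881 and z_{0.88} = 1.175.
Eliminate σ: μ = (z₂·x₁ − z₁·x₂)/(z₂ − z₁) = (1.175·9 − (-1.881)·40)/3.056 = 28.080.
Then σ = (x₂ − x₁)/(z₂ − z₁) = (40 − 9)/3.056 = 10.145.
Precision τ = 1/σ² = 1/10.14² = 0.00972.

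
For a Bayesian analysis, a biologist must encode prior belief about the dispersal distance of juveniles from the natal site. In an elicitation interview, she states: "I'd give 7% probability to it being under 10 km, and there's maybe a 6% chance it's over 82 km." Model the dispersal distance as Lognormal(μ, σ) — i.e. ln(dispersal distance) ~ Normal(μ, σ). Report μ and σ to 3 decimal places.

μ ≈ 3.327, σ ≈ 0.694

If T ~ Lognormal(μ,σ) then ln T ~ Normal(μ,σ), so the p-quantile of ln T is μ + z_p·σ.
ln(10) = 2.303 and ln(82) = 4.407; z_{0.07} = -1.476, z_{0.94} = 1.555.
σ = (4.407 − 2.303)/(1.555 − (-1.476)) = 0.694.
μ = 2.303 − (-1.476)·0.694 = 3.327.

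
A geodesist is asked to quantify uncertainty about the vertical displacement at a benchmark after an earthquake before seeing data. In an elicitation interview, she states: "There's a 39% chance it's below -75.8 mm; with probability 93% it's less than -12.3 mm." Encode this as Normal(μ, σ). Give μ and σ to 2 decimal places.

μ = -65.69, σ = 36.18

The p-quantile of Normal(μ,σ) is μ + z_p·σ, with z_{0.39} = -0.2793 and z_{0.93} = 1.476.
Eliminate σ: μ = (z₂·x₁ − z₁·x₂)/(z₂ − z₁) = (1.476·-75.8 − (-0.2793)·-12.3)/1.755 = -65.69.
Then σ = (x₂ − x₁)/(z₂ − z₁) = (-12.3 − -75.8)/1.755 = 36.18.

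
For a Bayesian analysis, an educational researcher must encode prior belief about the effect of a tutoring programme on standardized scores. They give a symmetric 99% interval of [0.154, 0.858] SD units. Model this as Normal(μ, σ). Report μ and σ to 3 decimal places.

μ = 0.506, σ = 0.137

A symmetric 99% interval runs μ ± z·σ with z = 2.576.
Half-width = 0.352, so σ = 0.352/2.576 = 0.137.
μ is the interval midpoint, 0.506.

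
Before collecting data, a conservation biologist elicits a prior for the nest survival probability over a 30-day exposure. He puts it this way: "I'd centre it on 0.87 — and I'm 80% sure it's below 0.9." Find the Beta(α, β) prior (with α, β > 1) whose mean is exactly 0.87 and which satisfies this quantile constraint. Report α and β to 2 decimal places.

With mean 0.87 fixed, write α = 0.87s, β = 0.13s where s = α+β.
Need P(θ < 0.9) = 0.8 under Beta(0.87s, 0.13s). Normal approximation: (q−m)/√(m(1−m)/s) ≈ z_{0.8} = 0.842, so s ≈ 0.87·0.13·(0.842)²/(0.9−0.87)² = 89.0.
At s = 89.0: P(θ<0.9) ≈ 0.795. Adjusting to match 0.8 gives s ≈ 92.14.
So α = 0.87·92.14 ≈ 80.16, β = 0.13·92.14 ≈ 11.98.

α ≈ 80.16, β ≈ 11.98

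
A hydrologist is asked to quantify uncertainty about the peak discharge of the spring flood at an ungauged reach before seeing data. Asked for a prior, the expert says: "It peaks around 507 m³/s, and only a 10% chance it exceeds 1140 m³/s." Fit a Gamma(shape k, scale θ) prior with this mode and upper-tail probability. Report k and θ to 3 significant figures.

k ≈ 3.93, θ ≈ 173

Gamma(k,θ) with k>1 has mode (k−1)θ, so θ = 507/(k−1).
Need P(X < 1140) = 0.9 with θ tied to k this way. Start at k = 2, θ = 507: P(X<1140) ≈ 0.657.
Too low — raise k to concentrate. Iterating converges to k ≈ 3.93.
Then θ = 507/(3.93−1) ≈ 173.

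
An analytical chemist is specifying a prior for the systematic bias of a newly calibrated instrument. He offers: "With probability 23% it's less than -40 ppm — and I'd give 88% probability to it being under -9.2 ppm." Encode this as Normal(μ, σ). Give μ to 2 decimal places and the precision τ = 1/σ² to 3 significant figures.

The p-quantile of Normal(μ,σ) is μ + z_p·σ, with z_{0.23} = -0.7388 and z_{0.88} = 1.175.
Eliminate σ: μ = (z₂·x₁ − z₁·x₂)/(z₂ − z₁) = (1.175·-40 − (-0.7388)·-9.2)/1.914 = -28.11.
Then σ = (x₂ − x₁)/(z₂ − z₁) = (-9.2 − -40)/1.914 = 16.09.
Precision τ = 1/σ² = 1/16.09² = 0.00386.

μ = -28.11, τ = 0.00386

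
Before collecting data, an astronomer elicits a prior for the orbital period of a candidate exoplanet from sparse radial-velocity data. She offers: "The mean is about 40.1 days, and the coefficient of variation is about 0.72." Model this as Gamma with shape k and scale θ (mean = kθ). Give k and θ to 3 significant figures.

k ≈ 1.93, θ ≈ 20.8

For Gamma(k, scale θ): mean = kθ, variance = kθ², so CV = 1/√k.
CV = 0.72, hence k = 1/CV² = 1.93.
Then θ = mean/k = 40.1/1.93 = 20.8.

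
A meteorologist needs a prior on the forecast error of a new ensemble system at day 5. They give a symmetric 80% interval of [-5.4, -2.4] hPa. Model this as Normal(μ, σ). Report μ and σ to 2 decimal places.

μ = -3.90, σ = 1.17

A symmetric 80% interval runs μ ± z·σ with z = 1.282.
Half-width = 1.5, so σ = 1.5/1.282 = 1.17.
μ is the interval midpoint, -3.90.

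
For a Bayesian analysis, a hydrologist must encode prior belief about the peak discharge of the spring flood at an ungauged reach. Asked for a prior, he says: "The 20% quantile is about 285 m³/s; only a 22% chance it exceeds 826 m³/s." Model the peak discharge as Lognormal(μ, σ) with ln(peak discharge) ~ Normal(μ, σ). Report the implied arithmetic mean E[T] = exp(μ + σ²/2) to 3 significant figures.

E[T] ≈ 617 m³/s

If T ~ Lognormal(μ,σ) then ln T ~ Normal(μ,σ), so the p-quantile of ln T is μ + z_p·σ.
ln(285) = 5.652 and ln(826) = 6.717; z_{0.2} = -0.8416, z_{0.78} = 0.7722.
σ = (6.717 − 5.652)/(0.7722 − (-0.8416)) = 0.659.
μ = 5.652 − (-0.8416)·0.659 = 6.207.
E[T] = exp(μ + σ²/2) = exp(6.207 + 0.2174) = 617 m³/s.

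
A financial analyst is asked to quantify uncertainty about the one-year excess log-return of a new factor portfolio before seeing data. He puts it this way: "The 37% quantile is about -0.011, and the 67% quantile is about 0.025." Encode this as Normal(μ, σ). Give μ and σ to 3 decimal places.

The p-quantile of Normal(μ,σ) is μ + z_p·σ, with z_{0.37} = -0.3319 and z_{0.67} = 0.4399.
Eliminate σ: μ = (z₂·x₁ − z₁·x₂)/(z₂ − z₁) = (0.4399·-0.011 − (-0.3319)·0.025)/0.7718 = 0.004.
Then σ = (x₂ − x₁)/(z₂ − z₁) = (0.025 − -0.011)/0.7718 = 0.047.

μ = 0.004, σ = 0.047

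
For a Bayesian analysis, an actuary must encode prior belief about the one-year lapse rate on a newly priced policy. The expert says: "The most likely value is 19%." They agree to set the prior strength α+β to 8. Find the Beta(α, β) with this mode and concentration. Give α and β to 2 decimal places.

α = 2.14, β = 5.86

For α,β > 1 the Beta mode is (α−1)/(α+β−2). With α+β = 8, the mode is (α−1)/6.
Set (α−1)/6 = 0.19 → α = 1 + 0.19·6 = 2.14.
β = 8 − α = 5.86.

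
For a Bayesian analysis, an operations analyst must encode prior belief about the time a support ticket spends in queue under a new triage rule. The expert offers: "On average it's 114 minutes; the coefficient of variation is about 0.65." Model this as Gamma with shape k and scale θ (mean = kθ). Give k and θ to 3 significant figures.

k ≈ 2.37, θ ≈ 48.2

For Gamma(k, scale θ): mean = kθ, variance = kθ², so CV = 1/√k.
CV = 0.65, hence k = 1/CV² = 2.37.
Then θ = mean/k = 114/2.37 = 48.2.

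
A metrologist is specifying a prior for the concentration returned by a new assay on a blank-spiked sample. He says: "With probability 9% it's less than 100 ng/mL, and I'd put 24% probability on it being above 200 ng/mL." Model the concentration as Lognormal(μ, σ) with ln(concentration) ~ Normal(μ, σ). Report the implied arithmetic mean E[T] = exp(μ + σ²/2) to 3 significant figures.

E[T] ≈ 167 ng/mL

If T ~ Lognormal(μ,σ) then ln T ~ Normal(μ,σ), so the p-quantile of ln T is μ + z_p·σ.
ln(100) = 4.605 and ln(200) = 5.298; z_{0.09} = -1.341, z_{0.76} = 0.7063.
σ = (5.298 − 4.605)/(0.7063 − (-1.341)) = 0.339.
μ = 4.605 − (-1.341)·0.339 = 5.059.
E[T] = exp(μ + σ²/2) = exp(5.059 + 0.0573) = 167 ng/mL.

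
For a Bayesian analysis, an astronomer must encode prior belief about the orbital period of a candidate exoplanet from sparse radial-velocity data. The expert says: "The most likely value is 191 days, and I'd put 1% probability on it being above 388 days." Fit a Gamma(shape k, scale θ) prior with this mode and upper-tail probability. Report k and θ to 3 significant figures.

Gamma(k,θ) with k>1 has mode (k−1)θ, so θ = 191/(k−1).
Need P(X < 388) = 0.99 with θ tied to k this way. Start at k = 2, θ = 191: P(X<388) ≈ 0.602.
Too low — raise k to concentrate. Iterating converges to k ≈ 10.7.
Then θ = 191/(10.7−1) ≈ 19.6.

k ≈ 10.7, θ ≈ 19.6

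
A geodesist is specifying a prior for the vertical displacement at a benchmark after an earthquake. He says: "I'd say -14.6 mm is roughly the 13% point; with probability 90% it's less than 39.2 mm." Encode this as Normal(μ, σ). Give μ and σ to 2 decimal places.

μ = 10.57, σ = 22.34

The p-quantile of Normal(μ,σ) is μ + z_p·σ, with z_{0.13} = -1.126 and z_{0.9} = 1.282.
Eliminate σ: μ = (z₂·x₁ − z₁·x₂)/(z₂ − z₁) = (1.282·-14.6 − (-1.126)·39.2)/2.408 = 10.57.
Then σ = (x₂ − x₁)/(z₂ − z₁) = (39.2 − -14.6)/2.408 = 22.34.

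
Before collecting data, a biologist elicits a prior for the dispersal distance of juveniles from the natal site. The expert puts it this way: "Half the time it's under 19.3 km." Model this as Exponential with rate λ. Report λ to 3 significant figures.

λ ≈ 0.0359

Exponential median = ln 2 / λ, so λ = ln 2 / 19.3 = 0.0359.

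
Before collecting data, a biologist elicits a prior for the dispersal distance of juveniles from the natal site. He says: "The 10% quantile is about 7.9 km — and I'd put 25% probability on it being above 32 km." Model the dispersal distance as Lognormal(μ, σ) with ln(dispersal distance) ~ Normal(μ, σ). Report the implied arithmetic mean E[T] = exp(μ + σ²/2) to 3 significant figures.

E[T] ≈ 25.5 km

If T ~ Lognormal(μ,σ) then ln T ~ Normal(μ,σ), so the p-quantile of ln T is μ + z_p·σ.
ln(7.9) = 2.067 and ln(32) = 3.466; z_{0.1} = -1.282, z_{0.75} = 0.6745.
σ = (3.466 − 2.067)/(0.6745 − (-1.282)) = 0.715.
μ = 2.067 − (-1.282)·0.715 = 2.983.
E[T] = exp(μ + σ²/2) = exp(2.983 + 0.2557) = 25.5 km.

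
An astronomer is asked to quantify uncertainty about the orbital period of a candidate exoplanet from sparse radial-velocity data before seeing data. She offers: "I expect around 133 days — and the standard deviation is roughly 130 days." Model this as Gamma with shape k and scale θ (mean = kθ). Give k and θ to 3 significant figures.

k ≈ 1.05, θ ≈ 127

For Gamma(k, scale θ): mean = kθ, variance = kθ², so CV = 1/√k.
CV = SD/mean = 130/133 = 0.9774, hence k = 1/CV² = 1.05.
Then θ = mean/k = 133/1.05 = 127.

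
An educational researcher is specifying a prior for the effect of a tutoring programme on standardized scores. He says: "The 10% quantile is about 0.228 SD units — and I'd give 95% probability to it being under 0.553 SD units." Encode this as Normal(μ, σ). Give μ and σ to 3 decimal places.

μ = 0.370, σ = 0.111

For Normal(μ,σ), the p-quantile is μ + z_p·σ. Here z_{0.1} = -1.282, z_{0.95} = 1.645.
So 0.228 = μ − 1.282σ and 0.553 = μ + 1.645σ.
Subtracting: σ = (0.553 − 0.228)/(1.645 − (-1.282)) = 0.111.
Then μ = 0.228 − (-1.282)·0.111 = 0.370.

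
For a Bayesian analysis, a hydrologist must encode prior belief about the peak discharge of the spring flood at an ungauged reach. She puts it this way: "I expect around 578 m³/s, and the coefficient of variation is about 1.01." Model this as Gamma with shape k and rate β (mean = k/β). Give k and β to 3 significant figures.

k ≈ 0.98, β ≈ 0.0017

For Gamma(k, rate β): mean = k/β, variance = k/β², so CV = 1/√k.
CV = 1.01, hence k = 1/CV² = 0.98.
Then β = k/mean = 0.98/578 = 0.0017.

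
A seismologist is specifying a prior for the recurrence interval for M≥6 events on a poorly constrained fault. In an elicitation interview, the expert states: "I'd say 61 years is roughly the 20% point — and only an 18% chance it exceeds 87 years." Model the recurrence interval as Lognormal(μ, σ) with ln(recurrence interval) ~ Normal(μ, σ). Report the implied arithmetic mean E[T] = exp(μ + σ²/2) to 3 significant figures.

E[T] ≈ 73.8 years

If T ~ Lognormal(μ,σ) then ln T ~ Normal(μ,σ), so the p-quantile of ln T is μ + z_p·σ.
ln(61) = 4.111 and ln(87) = 4.466; z_{0.2} = -0.8416, z_{0.82} = 0.9154.
σ = (4.466 − 4.111)/(0.9154 − (-0.8416)) = 0.202.
μ = 4.111 − (-0.8416)·0.202 = 4.281.
E[T] = exp(μ + σ²/2) = exp(4.281 + 0.0204) = 73.8 years.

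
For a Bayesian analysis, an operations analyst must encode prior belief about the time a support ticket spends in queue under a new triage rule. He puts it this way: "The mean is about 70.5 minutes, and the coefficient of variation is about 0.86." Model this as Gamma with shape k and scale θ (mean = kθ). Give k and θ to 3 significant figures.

For Gamma(k, scale θ): mean = kθ, variance = kθ², so CV = 1/√k.
CV = 0.86, hence k = 1/CV² = 1.35.
Then θ = mean/k = 70.5/1.35 = 52.1.

k ≈ 1.35, θ ≈ 52.1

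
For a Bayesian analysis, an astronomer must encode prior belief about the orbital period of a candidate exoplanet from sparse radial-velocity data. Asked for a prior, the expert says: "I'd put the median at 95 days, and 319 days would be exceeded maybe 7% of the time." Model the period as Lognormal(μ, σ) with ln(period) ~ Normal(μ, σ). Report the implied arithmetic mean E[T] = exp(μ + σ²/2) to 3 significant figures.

E[T] ≈ 133 days

If T ~ Lognormal(μ,σ) then ln T ~ Normal(μ,σ), so the p-quantile of ln T is μ + z_p·σ.
ln(95) = 4.554 and ln(319) = 5.765; z_{0.5} = 0, z_{0.93} = 1.476.
σ = (5.765 − 4.554)/(1.476 − (0)) = 0.821.
μ = 4.554 − (0)·0.821 = 4.554.
E[T] = exp(μ + σ²/2) = exp(4.554 + 0.3368) = 133 days.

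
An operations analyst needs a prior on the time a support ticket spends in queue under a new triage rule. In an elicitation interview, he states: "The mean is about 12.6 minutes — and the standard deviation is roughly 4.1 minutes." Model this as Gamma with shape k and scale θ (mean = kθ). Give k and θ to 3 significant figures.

For Gamma(k, scale θ): mean = kθ, variance = kθ², so CV = 1/√k.
CV = SD/mean = 4.1/12.6 = 0.3254, hence k = 1/CV² = 9.44.
Then θ = mean/k = 12.6/9.44 = 1.33.

k ≈ 9.44, θ ≈ 1.33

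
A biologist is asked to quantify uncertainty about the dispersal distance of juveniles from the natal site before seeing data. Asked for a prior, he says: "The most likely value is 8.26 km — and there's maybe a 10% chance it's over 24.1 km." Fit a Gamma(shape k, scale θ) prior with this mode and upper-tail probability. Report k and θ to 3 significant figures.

Gamma(k,θ) with k>1 has mode (k−1)θ, so θ = 8.26/(k−1).
Need P(X < 24.1) = 0.9 with θ tied to k this way. Start at k = 2, θ = 8.26: P(X<24.1) ≈ 0.788.
Too low — raise k to concentrate. Iterating converges to k ≈ 2.66.
Then θ = 8.26/(2.66−1) ≈ 4.97.

k ≈ 2.66, θ ≈ 4.97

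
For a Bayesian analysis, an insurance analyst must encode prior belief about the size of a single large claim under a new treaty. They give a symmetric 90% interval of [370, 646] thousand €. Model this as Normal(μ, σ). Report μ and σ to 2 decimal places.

μ = 508.00, σ = 83.90

A symmetric 90% interval runs μ ± z·σ with z = 1.645.
Half-width = 138, so σ = 138/1.645 = 83.90.
μ is the interval midpoint, 508.00.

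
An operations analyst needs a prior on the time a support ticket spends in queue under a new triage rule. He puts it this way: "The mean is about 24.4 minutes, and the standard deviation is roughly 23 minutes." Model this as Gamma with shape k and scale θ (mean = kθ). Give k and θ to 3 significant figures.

k ≈ 1.13, θ ≈ 21.7

For Gamma(k, scale θ): mean = kθ, variance = kθ², so CV = 1/√k.
CV = SD/mean = 23/24.4 = 0.9426, hence k = 1/CV² = 1.13.
Then θ = mean/k = 24.4/1.13 = 21.7.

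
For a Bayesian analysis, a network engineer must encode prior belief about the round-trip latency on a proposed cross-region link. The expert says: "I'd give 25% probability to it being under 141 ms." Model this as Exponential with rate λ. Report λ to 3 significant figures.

λ ≈ 0.00204

P(T < 141.0) = 1 − e^(−λ·141.0) = 0.25, so λ = −ln(1−0.25)/141.0 = −ln(0.75)/141.0 = 0.00204.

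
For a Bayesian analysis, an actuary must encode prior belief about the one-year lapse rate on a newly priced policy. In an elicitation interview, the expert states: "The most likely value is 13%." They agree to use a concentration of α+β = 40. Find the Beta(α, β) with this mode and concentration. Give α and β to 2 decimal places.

α = 5.94, β = 34.06

For α,β > 1 the Beta mode is (α−1)/(α+β−2). With α+β = 40, the mode is (α−1)/38.
Set (α−1)/38 = 0.13 → α = 1 + 0.13·38 = 5.94.
β = 40 − α = 34.06.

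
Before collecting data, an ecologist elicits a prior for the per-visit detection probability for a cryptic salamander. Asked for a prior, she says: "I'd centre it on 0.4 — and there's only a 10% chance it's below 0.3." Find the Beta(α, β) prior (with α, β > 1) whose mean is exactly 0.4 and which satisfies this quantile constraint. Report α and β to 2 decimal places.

With mean 0.4 fixed, write α = 0.4s, β = 0.6s where s = α+β.
Need P(θ < 0.3) = 0.1 under Beta(0.4s, 0.6s). Normal approximation: (q−m)/√(m(1−m)/s) ≈ z_{0.1} = -1.28, so s ≈ 0.4·0.6·(-1.28)²/(0.3−0.4)² = 39.4.
At s = 39.4: P(θ<0.3) ≈ 0.096. Adjusting to match 0.1 gives s ≈ 38.13.
So α = 0.4·38.13 ≈ 15.25, β = 0.6·38.13 ≈ 22.88.

α ≈ 15.25, β ≈ 22.88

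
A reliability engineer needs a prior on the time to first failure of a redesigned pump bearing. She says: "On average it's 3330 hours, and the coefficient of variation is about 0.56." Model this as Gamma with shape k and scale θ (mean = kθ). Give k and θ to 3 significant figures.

For Gamma(k, scale θ): mean = kθ, variance = kθ², so CV = 1/√k.
CV = 0.56, hence k = 1/CV² = 3.19.
Then θ = mean/k = 3330/3.19 = 1040.

k ≈ 3.19, θ ≈ 1040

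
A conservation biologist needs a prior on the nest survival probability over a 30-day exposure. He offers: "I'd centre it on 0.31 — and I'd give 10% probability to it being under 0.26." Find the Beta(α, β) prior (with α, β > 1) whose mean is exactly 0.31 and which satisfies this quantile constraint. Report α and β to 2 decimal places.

α ≈ 42.37, β ≈ 94.30

With mean 0.31 fixed, write α = 0.31s, β = 0.69s where s = α+β.
Need P(θ < 0.26) = 0.1 under Beta(0.31s, 0.69s). Normal approximation: (q−m)/√(m(1−m)/s) ≈ z_{0.1} = -1.28, so s ≈ 0.31·0.69·(-1.28)²/(0.26−0.31)² = 140.5.
At s = 140.5: P(θ<0.26) ≈ 0.097. Adjusting to match 0.1 gives s ≈ 136.67.
So α = 0.31·136.67 ≈ 42.37, β = 0.69·136.67 ≈ 94.30.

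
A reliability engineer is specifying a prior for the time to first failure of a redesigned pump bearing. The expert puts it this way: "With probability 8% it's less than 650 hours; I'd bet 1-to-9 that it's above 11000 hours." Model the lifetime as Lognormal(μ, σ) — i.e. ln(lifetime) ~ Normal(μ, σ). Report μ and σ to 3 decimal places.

If T ~ Lognormal(μ,σ) then ln T ~ Normal(μ,σ), so the p-quantile of ln T is μ + z_p·σ.
ln(650) = 6.477 and ln(11000) = 9.306; z_{0.08} = -1.405, z_{0.9} = 1.282.
σ = (9.306 − 6.477)/(1.282 − (-1.405)) = 1.053.
μ = 6.477 − (-1.405)·1.053 = 7.956.

μ ≈ 7.956, σ ≈ 1.053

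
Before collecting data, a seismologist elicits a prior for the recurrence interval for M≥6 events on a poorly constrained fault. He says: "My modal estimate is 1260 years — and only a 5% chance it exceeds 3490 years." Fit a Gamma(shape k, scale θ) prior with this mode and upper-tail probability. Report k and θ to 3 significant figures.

k ≈ 3.58, θ ≈ 488

Gamma(k,θ) with k>1 has mode (k−1)θ, so θ = 1260/(k−1).
Need P(X < 3490) = 0.95 with θ tied to k this way. Start at k = 2, θ = 1260: P(X<3490) ≈ 0.764.
Too low — raise k to concentrate. Iterating converges to k ≈ 3.58.
Then θ = 1260/(3.58−1) ≈ 488.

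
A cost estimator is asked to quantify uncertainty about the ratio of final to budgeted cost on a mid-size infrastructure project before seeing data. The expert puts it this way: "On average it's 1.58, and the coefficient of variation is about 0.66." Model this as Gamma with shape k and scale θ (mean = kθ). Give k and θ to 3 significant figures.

For Gamma(k, scale θ): mean = kθ, variance = kθ², so CV = 1/√k.
CV = 0.66, hence k = 1/CV² = 2.3.
Then θ = mean/k = 1.58/2.3 = 0.688.

k ≈ 2.3, θ ≈ 0.688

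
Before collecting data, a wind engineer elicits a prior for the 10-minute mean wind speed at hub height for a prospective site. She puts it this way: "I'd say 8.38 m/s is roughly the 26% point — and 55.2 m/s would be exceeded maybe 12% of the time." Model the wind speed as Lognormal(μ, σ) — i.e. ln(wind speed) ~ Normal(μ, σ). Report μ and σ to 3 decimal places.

If T ~ Lognormal(μ,σ) then ln T ~ Normal(μ,σ), so the p-quantile of ln T is μ + z_p·σ.
ln(8.38) = 2.126 and ln(55.2) = 4.011; z_{0.26} = -0.6433, z_{0.88} = 1.175.
σ = (4.011 − 2.126)/(1.175 − (-0.6433)) = 1.037.
μ = 2.126 − (-0.6433)·1.037 = 2.793.

μ ≈ 2.793, σ ≈ 1.037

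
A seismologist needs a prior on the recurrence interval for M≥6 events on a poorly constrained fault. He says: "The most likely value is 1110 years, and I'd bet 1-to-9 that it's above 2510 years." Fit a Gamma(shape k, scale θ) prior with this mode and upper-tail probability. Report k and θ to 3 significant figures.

Gamma(k,θ) with k>1 has mode (k−1)θ, so θ = 1110/(k−1).
Need P(X < 2510) = 0.9 with θ tied to k this way. Start at k = 2, θ = 1110: P(X<2510) ≈ 0.660.
Too low — raise k to concentrate. Iterating converges to k ≈ 3.89.
Then θ = 1110/(3.89−1) ≈ 384.

k ≈ 3.89, θ ≈ 384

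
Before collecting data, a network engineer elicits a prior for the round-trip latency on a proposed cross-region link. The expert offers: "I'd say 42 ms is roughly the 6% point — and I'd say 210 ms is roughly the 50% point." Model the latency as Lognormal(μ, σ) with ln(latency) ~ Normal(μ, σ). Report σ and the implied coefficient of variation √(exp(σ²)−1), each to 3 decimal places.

σ ≈ 1.035, CV ≈ 1.386

If T ~ Lognormal(μ,σ) then ln T ~ Normal(μ,σ), so the p-quantile of ln T is μ + z_p·σ.
ln(42) = 3.738 and ln(210) = 5.347; z_{0.06} = -1.555, z_{0.5} = 0.
σ = (5.347 − 3.738)/(0 − (-1.555)) = 1.035.
μ = 3.738 − (-1.555)·1.035 = 5.347.
CV = √(exp(σ²)−1) = √(exp(1.0716)−1) = 1.386.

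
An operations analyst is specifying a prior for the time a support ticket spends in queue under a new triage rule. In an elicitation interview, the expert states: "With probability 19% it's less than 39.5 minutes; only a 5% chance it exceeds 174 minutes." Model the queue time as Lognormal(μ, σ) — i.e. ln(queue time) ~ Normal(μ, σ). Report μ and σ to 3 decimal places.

μ ≈ 4.192, σ ≈ 0.588

If T ~ Lognormal(μ,σ) then ln T ~ Normal(μ,σ), so the p-quantile of ln T is μ + z_p·σ.
ln(39.5) = 3.676 and ln(174) = 5.159; z_{0.19} = -0.8779, z_{0.95} = 1.645.
σ = (5.159 − 3.676)/(1.645 − (-0.8779)) = 0.588.
μ = 3.676 − (-0.8779)·0.588 = 4.192.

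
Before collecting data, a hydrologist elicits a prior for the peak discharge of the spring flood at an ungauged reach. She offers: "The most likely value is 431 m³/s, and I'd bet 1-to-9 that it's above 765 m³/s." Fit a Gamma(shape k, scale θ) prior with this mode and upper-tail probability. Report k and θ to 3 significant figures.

Gamma(k,θ) with k>1 has mode (k−1)θ, so θ = 431/(k−1).
Need P(X < 765) = 0.9 with θ tied to k this way. Start at k = 2, θ = 431: P(X<765) ≈ 0.530.
Too low — raise k to concentrate. Iterating converges to k ≈ 6.78.
Then θ = 431/(6.78−1) ≈ 74.6.

k ≈ 6.78, θ ≈ 74.6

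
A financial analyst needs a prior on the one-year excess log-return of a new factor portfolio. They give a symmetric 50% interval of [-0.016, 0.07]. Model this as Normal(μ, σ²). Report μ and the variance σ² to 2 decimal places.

A symmetric 50% interval runs μ ± z·σ with z = 0.6745.
Half-width = 0.043, so σ = 0.043/0.6745 = 0.064 and σ² = 0.00.
μ is the interval midpoint, 0.03.

μ = 0.03, σ² = 0.00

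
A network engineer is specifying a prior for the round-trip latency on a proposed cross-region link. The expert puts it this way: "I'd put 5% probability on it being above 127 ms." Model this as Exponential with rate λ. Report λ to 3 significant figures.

λ ≈ 0.0236

P(T > 127.0) = e^(−λ·127.0) = 0.05, so λ = −ln(0.05)/127.0 = 0.0236.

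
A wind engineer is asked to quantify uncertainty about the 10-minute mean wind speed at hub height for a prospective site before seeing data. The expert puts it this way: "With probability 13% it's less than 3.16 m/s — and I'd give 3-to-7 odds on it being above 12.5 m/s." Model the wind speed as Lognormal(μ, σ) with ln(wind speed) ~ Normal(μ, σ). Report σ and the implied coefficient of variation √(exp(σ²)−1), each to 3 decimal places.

σ ≈ 0.833, CV ≈ 1.001

If T ~ Lognormal(μ,σ) then ln T ~ Normal(μ,σ), so the p-quantile of ln T is μ + z_p·σ.
ln(3.16) = 1.151 and ln(12.5) = 2.526; z_{0.13} = -1.126, z_{0.7} = 0.5244.
σ = (2.526 − 1.151)/(0.5244 − (-1.126)) = 0.833.
μ = 1.151 − (-1.126)·0.833 = 2.089.
CV = √(exp(σ²)−1) = √(exp(0.6939)−1) = 1.001.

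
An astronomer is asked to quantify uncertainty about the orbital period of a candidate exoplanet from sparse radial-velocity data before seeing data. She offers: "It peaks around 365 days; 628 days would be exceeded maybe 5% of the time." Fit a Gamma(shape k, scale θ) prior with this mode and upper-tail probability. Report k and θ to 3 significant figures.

k ≈ 10.5, θ ≈ 38.5

Gamma(k,θ) with k>1 has mode (k−1)θ, so θ = 365/(k−1).
Need P(X < 628) = 0.95 with θ tied to k this way. Start at k = 2, θ = 365: P(X<628) ≈ 0.513.
Too low — raise k to concentrate. Iterating converges to k ≈ 10.5.
Then θ = 365/(10.5−1) ≈ 38.5.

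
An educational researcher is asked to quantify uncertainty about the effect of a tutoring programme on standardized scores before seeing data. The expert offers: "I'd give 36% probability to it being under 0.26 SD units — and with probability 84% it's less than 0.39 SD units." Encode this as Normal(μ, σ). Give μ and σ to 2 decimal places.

μ = 0.29, σ = 0.10

The p-quantile of Normal(μ,σ) is μ + z_p·σ, with z_{0.36} = -0.3585 and z_{0.84} = 0.9945.
Eliminate σ: μ = (z₂·x₁ − z₁·x₂)/(z₂ − z₁) = (0.9945·0.26 − (-0.3585)·0.39)/1.353 = 0.29.
Then σ = (x₂ − x₁)/(z₂ − z₁) = (0.39 − 0.26)/1.353 = 0.10.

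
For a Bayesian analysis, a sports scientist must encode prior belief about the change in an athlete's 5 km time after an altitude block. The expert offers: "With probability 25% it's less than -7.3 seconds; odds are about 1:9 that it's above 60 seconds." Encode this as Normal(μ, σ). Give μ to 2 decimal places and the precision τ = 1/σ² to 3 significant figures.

μ = 15.91, τ = 0.000845

For Normal(μ,σ), the p-quantile is μ + z_p·σ. Here z_{0.25} = -0.6745, z_{0.9} = 1.282.
So -7.3 = μ − 0.6745σ and 60 = μ + 1.282σ.
Subtracting: σ = (60 − -7.3)/(1.282 − (-0.6745)) = 34.41.
Then μ = -7.3 − (-0.6745)·34.41 = 15.91.
Precision τ = 1/σ² = 1/34.41² = 0.000845.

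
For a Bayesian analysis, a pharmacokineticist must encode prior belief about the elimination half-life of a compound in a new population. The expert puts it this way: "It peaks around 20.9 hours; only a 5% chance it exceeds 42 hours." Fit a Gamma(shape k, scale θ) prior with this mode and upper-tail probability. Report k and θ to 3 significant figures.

Gamma(k,θ) with k>1 has mode (k−1)θ, so θ = 20.9/(k−1).
Need P(X < 42) = 0.95 with θ tied to k this way. Start at k = 2, θ = 20.9: P(X<42) ≈ 0.597.
Too low — raise k to concentrate. Iterating converges to k ≈ 6.69.
Then θ = 20.9/(6.69−1) ≈ 3.67.

k ≈ 6.69, θ ≈ 3.67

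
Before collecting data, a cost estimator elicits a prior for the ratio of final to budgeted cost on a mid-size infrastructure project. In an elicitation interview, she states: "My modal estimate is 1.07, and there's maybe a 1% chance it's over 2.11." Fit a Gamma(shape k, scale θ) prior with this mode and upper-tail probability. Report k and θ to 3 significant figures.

k ≈ 11.7, θ ≈ 0.1

Gamma(k,θ) with k>1 has mode (k−1)θ, so θ = 1.07/(k−1).
Need P(X < 2.11) = 0.99 with θ tied to k this way. Start at k = 2, θ = 1.07: P(X<2.11) ≈ 0.586.
Too low — raise k to concentrate. Iterating converges to k ≈ 11.7.
Then θ = 1.07/(11.7−1) ≈ 0.1.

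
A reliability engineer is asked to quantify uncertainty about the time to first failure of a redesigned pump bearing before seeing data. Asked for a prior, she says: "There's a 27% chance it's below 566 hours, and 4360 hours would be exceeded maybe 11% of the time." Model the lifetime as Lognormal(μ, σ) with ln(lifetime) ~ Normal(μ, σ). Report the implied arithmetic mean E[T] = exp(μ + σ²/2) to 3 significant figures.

If T ~ Lognormal(μ,σ) then ln T ~ Normal(μ,σ), so the p-quantile of ln T is μ + z_p·σ.
ln(566) = 6.339 and ln(4360) = 8.38; z_{0.27} = -0.6128, z_{0.89} = 1.227.
σ = (8.38 − 6.339)/(1.227 − (-0.6128)) = 1.110.
μ = 6.339 − (-0.6128)·1.110 = 7.019.
E[T] = exp(μ + σ²/2) = exp(7.019 + 0.6160) = 2070 hours.

E[T] ≈ 2070 hours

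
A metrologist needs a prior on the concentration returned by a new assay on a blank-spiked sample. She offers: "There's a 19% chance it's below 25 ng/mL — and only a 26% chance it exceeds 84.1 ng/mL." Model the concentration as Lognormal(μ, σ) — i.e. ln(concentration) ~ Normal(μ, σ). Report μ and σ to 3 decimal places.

μ ≈ 3.919, σ ≈ 0.797

If T ~ Lognormal(μ,σ) then ln T ~ Normal(μ,σ), so the p-quantile of ln T is μ + z_p·σ.
ln(25) = 3.219 and ln(84.1) = 4.432; z_{0.19} = -0.8779, z_{0.74} = 0.6433.
σ = (4.432 − 3.219)/(0.6433 − (-0.8779)) = 0.797.
μ = 3.219 − (-0.8779)·0.797 = 3.919.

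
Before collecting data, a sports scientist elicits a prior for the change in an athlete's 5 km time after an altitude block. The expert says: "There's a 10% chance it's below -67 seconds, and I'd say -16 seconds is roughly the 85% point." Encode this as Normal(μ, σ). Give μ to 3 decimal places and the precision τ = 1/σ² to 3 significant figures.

For Normal(μ,σ), the p-quantile is μ + z_p·σ. Here z_{0.1} = -1.282, z_{0.85} = 1.036.
So -67 = μ − 1.282σ and -16 = μ + 1.036σ.
Subtracting: σ = (-16 − -67)/(1.036 − (-1.282)) = 22.002.
Then μ = -67 − (-1.282)·22.002 = -38.803.
Precision τ = 1/σ² = 1/22² = 0.00207.

μ = -38.803, τ = 0.00207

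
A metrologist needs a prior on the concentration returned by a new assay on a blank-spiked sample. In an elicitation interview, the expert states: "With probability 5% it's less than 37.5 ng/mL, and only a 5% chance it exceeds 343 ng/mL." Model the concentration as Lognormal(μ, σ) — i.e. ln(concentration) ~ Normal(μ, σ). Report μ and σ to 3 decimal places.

If T ~ Lognormal(μ,σ) then ln T ~ Normal(μ,σ), so the p-quantile of ln T is μ + z_p·σ.
ln(37.5) = 3.624 and ln(343) = 5.838; z_{0.05} = -1.645, z_{0.95} = 1.645.
σ = (5.838 − 3.624)/(1.645 − (-1.645)) = 0.673.
μ = 3.624 − (-1.645)·0.673 = 4.731.

μ ≈ 4.731, σ ≈ 0.673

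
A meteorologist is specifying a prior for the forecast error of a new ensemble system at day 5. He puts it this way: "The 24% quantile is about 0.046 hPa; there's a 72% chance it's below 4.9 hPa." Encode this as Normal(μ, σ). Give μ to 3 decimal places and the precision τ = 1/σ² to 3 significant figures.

For Normal(μ,σ), the p-quantile is μ + z_p·σ. Here z_{0.24} = -0.7063, z_{0.72} = 0.5828.
So 0.046 = μ − 0.7063σ and 4.9 = μ + 0.5828σ.
Subtracting: σ = (4.9 − 0.046)/(0.5828 − (-0.7063)) = 3.765.
Then μ = 0.046 − (-0.7063)·3.765 = 2.705.
Precision τ = 1/σ² = 1/3.765² = 0.0705.

μ = 2.705, τ = 0.0705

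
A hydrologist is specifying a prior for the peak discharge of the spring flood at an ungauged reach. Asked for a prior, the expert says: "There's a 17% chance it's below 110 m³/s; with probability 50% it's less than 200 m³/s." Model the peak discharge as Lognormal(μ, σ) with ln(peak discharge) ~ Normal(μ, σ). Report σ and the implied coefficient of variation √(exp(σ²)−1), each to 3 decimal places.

σ ≈ 0.627, CV ≈ 0.693

If T ~ Lognormal(μ,σ) then ln T ~ Normal(μ,σ), so the p-quantile of ln T is μ + z_p·σ.
ln(110) = 4.7 and ln(200) = 5.298; z_{0.17} = -0.9542, z_{0.5} = 0.
σ = (5.298 − 4.7)/(0 − (-0.9542)) = 0.627.
μ = 4.7 − (-0.9542)·0.627 = 5.298.
CV = √(exp(σ²)−1) = √(exp(0.3926)−1) = 0.693.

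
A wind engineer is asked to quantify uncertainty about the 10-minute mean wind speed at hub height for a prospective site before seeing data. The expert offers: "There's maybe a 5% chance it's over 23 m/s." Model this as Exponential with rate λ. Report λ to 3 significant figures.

P(T > 23.0) = e^(−λ·23.0) = 0.05, so λ = −ln(0.05)/23.0 = 0.13.

λ ≈ 0.13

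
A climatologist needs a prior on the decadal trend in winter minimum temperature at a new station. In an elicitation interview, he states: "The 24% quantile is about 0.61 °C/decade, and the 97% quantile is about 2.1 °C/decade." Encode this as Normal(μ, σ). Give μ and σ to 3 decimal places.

μ = 1.017, σ = 0.576

The p-quantile of Normal(μ,σ) is μ + z_p·σ, with z_{0.24} = -0.7063 and z_{0.97} = 1.881.
Eliminate σ: μ = (z₂·x₁ − z₁·x₂)/(z₂ − z₁) = (1.881·0.61 − (-0.7063)·2.1)/2.587 = 1.017.
Then σ = (x₂ − x₁)/(z₂ − z₁) = (2.1 − 0.61)/2.587 = 0.576.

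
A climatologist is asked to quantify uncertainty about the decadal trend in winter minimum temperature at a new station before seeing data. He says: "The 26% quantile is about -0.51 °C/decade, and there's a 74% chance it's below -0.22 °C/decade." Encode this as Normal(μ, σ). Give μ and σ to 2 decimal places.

For Normal(μ,σ), the p-quantile is μ + z_p·σ. Here z_{0.26} = -0.6433, z_{0.74} = 0.6433.
So -0.51 = μ − 0.6433σ and -0.22 = μ + 0.6433σ.
Subtracting: σ = (-0.22 − -0.51)/(0.6433 − (-0.6433)) = 0.23.
Then μ = -0.51 − (-0.6433)·0.23 = -0.36.

μ = -0.36, σ = 0.23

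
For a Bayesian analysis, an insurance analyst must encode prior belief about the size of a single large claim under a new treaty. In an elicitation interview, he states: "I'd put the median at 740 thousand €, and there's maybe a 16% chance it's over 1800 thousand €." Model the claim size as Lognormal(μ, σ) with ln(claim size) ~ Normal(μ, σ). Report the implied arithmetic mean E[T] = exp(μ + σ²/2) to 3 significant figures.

E[T] ≈ 1100 thousand €

If T ~ Lognormal(μ,σ) then ln T ~ Normal(μ,σ), so the p-quantile of ln T is μ + z_p·σ.
ln(740) = 6.607 and ln(1800) = 7.496; z_{0.5} = 0, z_{0.84} = 0.9945.
σ = (7.496 − 6.607)/(0.9945 − (0)) = 0.894.
μ = 6.607 − (0)·0.894 = 6.607.
E[T] = exp(μ + σ²/2) = exp(6.607 + 0.3995) = 1100 thousand €.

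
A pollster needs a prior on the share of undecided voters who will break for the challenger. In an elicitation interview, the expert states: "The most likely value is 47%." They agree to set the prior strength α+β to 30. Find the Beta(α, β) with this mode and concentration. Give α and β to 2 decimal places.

α = 14.16, β = 15.84

For α,β > 1 the Beta mode is (α−1)/(α+β−2). With α+β = 30, the mode is (α−1)/28.
Set (α−1)/28 = 0.47 → α = 1 + 0.47·28 = 14.16.
β = 30 − α = 15.84.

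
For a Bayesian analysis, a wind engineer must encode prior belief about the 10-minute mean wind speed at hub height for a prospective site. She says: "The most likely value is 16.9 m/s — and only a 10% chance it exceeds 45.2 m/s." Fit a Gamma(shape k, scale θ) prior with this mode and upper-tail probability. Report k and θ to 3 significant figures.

k ≈ 2.98, θ ≈ 8.54

Gamma(k,θ) with k>1 has mode (k−1)θ, so θ = 16.9/(k−1).
Need P(X < 45.2) = 0.9 with θ tied to k this way. Start at k = 2, θ = 16.9: P(X<45.2) ≈ 0.747.
Too low — raise k to concentrate. Iterating converges to k ≈ 2.98.
Then θ = 16.9/(2.98−1) ≈ 8.54.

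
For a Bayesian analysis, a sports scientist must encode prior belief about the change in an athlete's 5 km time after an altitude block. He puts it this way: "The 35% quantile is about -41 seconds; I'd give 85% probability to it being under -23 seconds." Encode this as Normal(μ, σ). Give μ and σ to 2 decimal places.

μ = -36.12, σ = 12.66

For Normal(μ,σ), the p-quantile is μ + z_p·σ. Here z_{0.35} = -0.3853, z_{0.85} = 1.036.
So -41 = μ − 0.3853σ and -23 = μ + 1.036σ.
Subtracting: σ = (-23 − -41)/(1.036 − (-0.3853)) = 12.66.
Then μ = -41 − (-0.3853)·12.66 = -36.12.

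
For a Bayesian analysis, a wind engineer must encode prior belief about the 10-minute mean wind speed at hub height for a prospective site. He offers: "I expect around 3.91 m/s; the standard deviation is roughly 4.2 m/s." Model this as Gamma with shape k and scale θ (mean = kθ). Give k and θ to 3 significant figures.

For Gamma(k, scale θ): mean = kθ, variance = kθ², so CV = 1/√k.
CV = SD/mean = 4.2/3.91 = 1.074, hence k = 1/CV² = 0.867.
Then θ = mean/k = 3.91/0.867 = 4.51.

k ≈ 0.867, θ ≈ 4.51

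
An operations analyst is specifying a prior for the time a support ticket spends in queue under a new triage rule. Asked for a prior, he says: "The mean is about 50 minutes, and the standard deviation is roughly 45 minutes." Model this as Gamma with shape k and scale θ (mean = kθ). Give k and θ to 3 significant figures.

For Gamma(k, scale θ): mean = kθ, variance = kθ², so CV = 1/√k.
CV = SD/mean = 45/50 = 0.9, hence k = 1/CV² = 1.23.
Then θ = mean/k = 50/1.23 = 40.5.

k ≈ 1.23, θ ≈ 40.5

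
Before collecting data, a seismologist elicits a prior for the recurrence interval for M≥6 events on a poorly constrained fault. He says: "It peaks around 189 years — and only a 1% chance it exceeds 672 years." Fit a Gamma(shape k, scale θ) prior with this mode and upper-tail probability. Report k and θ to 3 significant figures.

Gamma(k,θ) with k>1 has mode (k−1)θ, so θ = 189/(k−1).
Need P(X < 672) = 0.99 with θ tied to k this way. Start at k = 2, θ = 189: P(X<672) ≈ 0.870.
Too low — raise k to concentrate. Iterating converges to k ≈ 3.68.
Then θ = 189/(3.68−1) ≈ 70.5.

k ≈ 3.68, θ ≈ 70.5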